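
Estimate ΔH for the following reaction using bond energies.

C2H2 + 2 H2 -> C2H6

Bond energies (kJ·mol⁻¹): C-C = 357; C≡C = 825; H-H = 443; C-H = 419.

ΔH ≈ −322 kJ

Bonds broken (reactants):
  C≡C: 1 × 825 = 825
  C-H: 2 × 419 = 838
  H-H: 2 × 443 = 886
  Σ(broken) = 2549 kJ
Bonds formed (products):
  C-C: 1 × 357 = 357
  C-H: 6 × 419 = 2514
  Σ(formed) = 2871 kJ
ΔH = Σ(broken) − Σ(formed) = 2549 − 2871 = −322 kJ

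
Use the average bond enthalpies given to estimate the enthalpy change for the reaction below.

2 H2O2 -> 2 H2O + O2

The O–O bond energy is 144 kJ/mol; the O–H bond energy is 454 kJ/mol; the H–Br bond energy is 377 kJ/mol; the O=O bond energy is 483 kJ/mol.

Bonds broken (reactants):
  O–H: 4 × 454 = 1816
  O–O: 2 × 144 = 288
  Σ(broken) = 2104 kJ
Bonds formed (products):
  O–H: 4 × 454 = 1816
  O=O: 1 × 483 = 483
  Σ(formed) = 2299 kJ
ΔH = Σ(broken) − Σ(formed) = 2104 − 2299 = −195 kJ

ΔH ≈ −195 kJ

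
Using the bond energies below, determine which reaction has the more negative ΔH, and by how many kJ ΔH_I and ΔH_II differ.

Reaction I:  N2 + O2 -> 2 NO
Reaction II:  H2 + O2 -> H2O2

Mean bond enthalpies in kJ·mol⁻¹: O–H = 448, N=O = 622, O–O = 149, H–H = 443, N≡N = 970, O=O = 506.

Reaction I:
  Bonds broken (reactants):
    N≡N: 1 × 970 = 970
    O=O: 1 × 506 = 506
    Σ(broken) = 1476 kJ
  Bonds formed (products):
    N=O: 2 × 622 = 1244
    Σ(formed) = 1244 kJ
  ΔH_I = 1476 − 1244 = +232 kJ
Reaction II:
  Bonds broken (reactants):
    H–H: 1 × 443 = 443
    O=O: 1 × 506 = 506
    Σ(broken) = 949 kJ
  Bonds formed (products):
    O–H: 2 × 448 = 896
    O–O: 1 × 149 = 149
    Σ(formed) = 1045 kJ
  ΔH_II = 949 − 1045 = −96 kJ
ΔH_I − ΔH_II = +328 kJ, so reaction II has the more negative ΔH; |ΔH_I − ΔH_II| = 328 kJ.

Reaction II, by 328 kJ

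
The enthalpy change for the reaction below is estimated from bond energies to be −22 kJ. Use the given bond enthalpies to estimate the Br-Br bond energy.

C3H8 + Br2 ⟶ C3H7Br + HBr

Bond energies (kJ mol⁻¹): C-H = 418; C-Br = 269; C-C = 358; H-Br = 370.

D(Br-Br) ≈ 199 kJ/mol

Let D be the Br-Br bond energy.
Σ(broken) = 1×D + 2×358 + 8×418 = 4060 + D
Σ(formed) = 1×269 + 2×358 + 7×418 + 1×370 = 4281
ΔH = Σ(broken) − Σ(formed) = (4060 + D) − (4281) = −221 + D
Setting this equal to −22 kJ gives D = 199 kJ/mol.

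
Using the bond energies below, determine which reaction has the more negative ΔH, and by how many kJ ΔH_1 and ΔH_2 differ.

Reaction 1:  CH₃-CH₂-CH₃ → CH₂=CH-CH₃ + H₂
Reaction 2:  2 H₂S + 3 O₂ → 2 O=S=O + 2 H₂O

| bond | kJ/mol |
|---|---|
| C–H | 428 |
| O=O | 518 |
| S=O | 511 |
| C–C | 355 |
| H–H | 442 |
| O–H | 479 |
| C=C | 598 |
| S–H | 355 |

Reaction 2, by 1157 kJ

Reaction 1:
  Bonds broken (reactants):
    C–C: 2 × 355 = 710
    C–H: 8 × 428 = 3424
    Σ(broken) = 4134 kJ
  Bonds formed (products):
    C–C: 1 × 355 = 355
    C–H: 6 × 428 = 2568
    C=C: 1 × 598 = 598
    H–H: 1 × 442 = 442
    Σ(formed) = 3963 kJ
  ΔH_1 = 4134 − 3963 = +171 kJ
Reaction 2:
  Bonds broken (reactants):
    O=O: 3 × 518 = 1554
    S–H: 4 × 355 = 1420
    Σ(broken) = 2974 kJ
  Bonds formed (products):
    O–H: 4 × 479 = 1916
    S=O: 4 × 511 = 2044
    Σ(formed) = 3960 kJ
  ΔH_2 = 2974 − 3960 = −986 kJ
ΔH_1 − ΔH_2 = +1157 kJ, so reaction 2 has the more negative ΔH; |ΔH_1 − ΔH_2| = 1157 kJ.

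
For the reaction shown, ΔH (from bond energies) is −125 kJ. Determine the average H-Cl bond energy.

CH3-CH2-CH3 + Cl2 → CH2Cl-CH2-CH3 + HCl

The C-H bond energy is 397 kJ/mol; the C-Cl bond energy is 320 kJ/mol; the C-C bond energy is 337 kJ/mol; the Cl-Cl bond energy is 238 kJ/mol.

Let D be the H-Cl bond energy.
Σ(broken) = 2×337 + 8×397 + 1×238 = 4088
Σ(formed) = 2×337 + 1×320 + 7×397 + 1×D = 3773 + D
ΔH = Σ(broken) − Σ(formed) = (4088) − (3773 + D) = +315 − D
Setting this equal to −125 kJ gives D = 440 kJ/mol.

D(H-Cl) ≈ 440 kJ/mol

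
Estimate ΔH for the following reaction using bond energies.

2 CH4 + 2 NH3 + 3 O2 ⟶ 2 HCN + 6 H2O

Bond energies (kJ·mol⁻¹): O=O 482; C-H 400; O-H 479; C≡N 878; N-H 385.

Bonds broken (reactants):
  C-H: 8 × 400 = 3200
  N-H: 6 × 385 = 2310
  O=O: 3 × 482 = 1446
  Σ(broken) = 6956 kJ
Bonds formed (products):
  C≡N: 2 × 878 = 1756
  C-H: 2 × 400 = 800
  O-H: 12 × 479 = 5748
  Σ(formed) = 8304 kJ
ΔH = Σ(broken) − Σ(formed) = 6956 − 8304 = −1348 kJ

ΔH ≈ −1348 kJ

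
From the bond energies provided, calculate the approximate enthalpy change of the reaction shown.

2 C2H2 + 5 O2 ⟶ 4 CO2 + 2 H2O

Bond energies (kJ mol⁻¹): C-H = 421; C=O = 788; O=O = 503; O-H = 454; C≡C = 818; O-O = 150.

ΔH ≈ −2285 kJ

Bonds broken (reactants):
  C≡C: 2 × 818 = 1636
  C-H: 4 × 421 = 1684
  O=O: 5 × 503 = 2515
  Σ(broken) = 5835 kJ
Bonds formed (products):
  C=O: 8 × 788 = 6304
  O-H: 4 × 454 = 1816
  Σ(formed) = 8120 kJ
ΔH = Σ(broken) − Σ(formed) = 5835 − 8120 = −2285 kJ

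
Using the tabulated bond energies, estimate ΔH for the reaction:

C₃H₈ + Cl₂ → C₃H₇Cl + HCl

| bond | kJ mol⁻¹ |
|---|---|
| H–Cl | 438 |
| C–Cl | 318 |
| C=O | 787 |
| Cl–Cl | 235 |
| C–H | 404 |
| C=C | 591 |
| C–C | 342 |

ΔH ≈ −117 kJ

Bonds broken (reactants):
  C–C: 2 × 342 = 684
  C–H: 8 × 404 = 3232
  Cl–Cl: 1 × 235 = 235
  Σ(broken) = 4151 kJ
Bonds formed (products):
  C–C: 2 × 342 = 684
  C–Cl: 1 × 318 = 318
  C–H: 7 × 404 = 2828
  H–Cl: 1 × 438 = 438
  Σ(formed) = 4268 kJ
ΔH = Σ(broken) − Σ(formed) = 4151 − 4268 = −117 kJ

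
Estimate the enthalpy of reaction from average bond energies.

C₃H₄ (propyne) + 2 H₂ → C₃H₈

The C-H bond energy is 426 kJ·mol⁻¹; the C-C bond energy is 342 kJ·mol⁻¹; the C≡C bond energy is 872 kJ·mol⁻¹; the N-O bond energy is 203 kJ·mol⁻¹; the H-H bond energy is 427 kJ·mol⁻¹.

Bonds broken (reactants):
  C≡C: 1 × 872 = 872
  C-C: 1 × 342 = 342
  C-H: 4 × 426 = 1704
  H-H: 2 × 427 = 854
  Σ(broken) = 3772 kJ
Bonds formed (products):
  C-C: 2 × 342 = 684
  C-H: 8 × 426 = 3408
  Σ(formed) = 4092 kJ
ΔH = Σ(broken) − Σ(formed) = 3772 − 4092 = −320 kJ

ΔH ≈ −320 kJ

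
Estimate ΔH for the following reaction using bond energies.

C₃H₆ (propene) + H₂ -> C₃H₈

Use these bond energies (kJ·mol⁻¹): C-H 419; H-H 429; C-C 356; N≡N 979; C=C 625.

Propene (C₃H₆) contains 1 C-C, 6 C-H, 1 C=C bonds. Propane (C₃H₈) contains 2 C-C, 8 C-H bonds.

Bonds broken (reactants):
  C-C: 1 × 356 = 356
  C-H: 6 × 419 = 2514
  C=C: 1 × 625 = 625
  H-H: 1 × 429 = 429
  Σ(broken) = 3924 kJ
Bonds formed (products):
  C-C: 2 × 356 = 712
  C-H: 8 × 419 = 3352
  Σ(formed) = 4064 kJ
ΔH = Σ(broken) − Σ(formed) = 3924 − 4064 = −140 kJ

ΔH ≈ −140 kJ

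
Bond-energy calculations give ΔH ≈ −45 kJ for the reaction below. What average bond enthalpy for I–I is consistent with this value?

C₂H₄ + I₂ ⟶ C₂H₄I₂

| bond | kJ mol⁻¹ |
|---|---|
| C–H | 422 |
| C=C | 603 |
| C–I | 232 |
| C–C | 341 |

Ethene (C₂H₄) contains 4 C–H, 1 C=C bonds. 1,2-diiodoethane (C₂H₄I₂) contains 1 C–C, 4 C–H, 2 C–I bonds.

D(I–I) ≈ 157 kJ/mol

Let D be the I–I bond energy.
Σ(broken) = 4×422 + 1×603 + 1×D = 2291 + D
Σ(formed) = 1×341 + 4×422 + 2×232 = 2493
ΔH = Σ(broken) − Σ(formed) = (2291 + D) − (2493) = −202 + D
Setting this equal to −45 kJ gives D = 157 kJ/mol.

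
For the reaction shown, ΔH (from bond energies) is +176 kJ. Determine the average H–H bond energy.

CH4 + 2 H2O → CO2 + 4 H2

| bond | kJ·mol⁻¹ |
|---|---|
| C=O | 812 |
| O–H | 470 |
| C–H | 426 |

D(H–H) ≈ 446 kJ/mol

Let D be the H–H bond energy.
Σ(broken) = 4×426 + 4×470 = 3584
Σ(formed) = 2×812 + 4×D = 1624 + 4D
ΔH = Σ(broken) − Σ(formed) = (3584) − (1624 + 4D) = +1960 − 4D
Setting this equal to +176 kJ gives 4D = 1784, so D = 446 kJ/mol.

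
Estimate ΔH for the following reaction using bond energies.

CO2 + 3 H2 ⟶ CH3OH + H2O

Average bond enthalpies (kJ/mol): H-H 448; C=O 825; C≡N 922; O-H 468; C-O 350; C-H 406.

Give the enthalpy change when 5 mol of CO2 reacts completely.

Bonds broken (reactants):
  C=O: 2 × 825 = 1650
  H-H: 3 × 448 = 1344
  Σ(broken) = 2994 kJ
Bonds formed (products):
  C-H: 3 × 406 = 1218
  C-O: 1 × 350 = 350
  O-H: 3 × 468 = 1404
  Σ(formed) = 2972 kJ
ΔH = Σ(broken) − Σ(formed) = 2994 − 2972 = +22 kJ
For 5× the reaction as written: 5 × (+22) = +110 kJ

ΔH = +110 kJ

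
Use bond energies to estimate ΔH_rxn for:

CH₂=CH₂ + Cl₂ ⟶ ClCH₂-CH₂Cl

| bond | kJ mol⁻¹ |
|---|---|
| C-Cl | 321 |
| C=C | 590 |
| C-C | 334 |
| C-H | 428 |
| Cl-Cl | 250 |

Bonds broken (reactants):
  C-H: 4 × 428 = 1712
  C=C: 1 × 590 = 590
  Cl-Cl: 1 × 250 = 250
  Σ(broken) = 2552 kJ
Bonds formed (products):
  C-C: 1 × 334 = 334
  C-Cl: 2 × 321 = 642
  C-H: 4 × 428 = 1712
  Σ(formed) = 2688 kJ
ΔH = Σ(broken) − Σ(formed) = 2552 − 2688 = −136 kJ

ΔH ≈ −136 kJ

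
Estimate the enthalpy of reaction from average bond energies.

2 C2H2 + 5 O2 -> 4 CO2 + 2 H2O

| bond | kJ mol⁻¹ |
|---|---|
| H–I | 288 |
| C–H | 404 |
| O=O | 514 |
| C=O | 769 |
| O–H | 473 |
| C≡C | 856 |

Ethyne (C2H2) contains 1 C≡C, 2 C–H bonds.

Bonds broken (reactants):
  C≡C: 2 × 856 = 1712
  C–H: 4 × 404 = 1616
  O=O: 5 × 514 = 2570
  Σ(broken) = 5898 kJ
Bonds formed (products):
  C=O: 8 × 769 = 6152
  O–H: 4 × 473 = 1892
  Σ(formed) = 8044 kJ
ΔH = Σ(broken) − Σ(formed) = 5898 − 8044 = −2146 kJ

ΔH ≈ −2146 kJ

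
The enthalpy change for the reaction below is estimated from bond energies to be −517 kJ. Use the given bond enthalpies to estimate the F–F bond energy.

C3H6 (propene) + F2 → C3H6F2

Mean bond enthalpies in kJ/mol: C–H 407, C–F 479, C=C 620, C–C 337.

D(F–F) ≈ 158 kJ/mol

Let D be the F–F bond energy.
Σ(broken) = 1×337 + 6×407 + 1×620 + 1×D = 3399 + D
Σ(formed) = 2×337 + 2×479 + 6×407 = 4074
ΔH = Σ(broken) − Σ(formed) = (3399 + D) − (4074) = −675 + D
Setting this equal to −517 kJ gives D = 158 kJ/mol.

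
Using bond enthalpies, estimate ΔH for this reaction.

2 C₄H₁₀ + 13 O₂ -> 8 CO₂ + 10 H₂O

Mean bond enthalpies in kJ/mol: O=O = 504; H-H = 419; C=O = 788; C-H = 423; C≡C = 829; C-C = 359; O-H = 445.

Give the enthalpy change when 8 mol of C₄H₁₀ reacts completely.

Bonds broken (reactants):
  C-C: 6 × 359 = 2154
  C-H: 20 × 423 = 8460
  O=O: 13 × 504 = 6552
  Σ(broken) = 17166 kJ
Bonds formed (products):
  C=O: 16 × 788 = 12608
  O-H: 20 × 445 = 8900
  Σ(formed) = 21508 kJ
ΔH = Σ(broken) − Σ(formed) = 17166 − 21508 = −4342 kJ
For 4× the reaction as written: 4 × (−4342) = −17368 kJ

ΔH = −17368 kJ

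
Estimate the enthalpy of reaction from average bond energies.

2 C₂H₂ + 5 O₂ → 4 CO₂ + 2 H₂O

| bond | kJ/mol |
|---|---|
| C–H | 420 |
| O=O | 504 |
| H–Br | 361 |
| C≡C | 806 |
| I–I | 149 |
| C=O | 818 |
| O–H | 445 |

ΔH ≈ −2512 kJ

Bonds broken (reactants):
  C≡C: 2 × 806 = 1612
  C–H: 4 × 420 = 1680
  O=O: 5 × 504 = 2520
  Σ(broken) = 5812 kJ
Bonds formed (products):
  C=O: 8 × 818 = 6544
  O–H: 4 × 445 = 1780
  Σ(formed) = 8324 kJ
ΔH = Σ(broken) − Σ(formed) = 5812 − 8324 = −2512 kJ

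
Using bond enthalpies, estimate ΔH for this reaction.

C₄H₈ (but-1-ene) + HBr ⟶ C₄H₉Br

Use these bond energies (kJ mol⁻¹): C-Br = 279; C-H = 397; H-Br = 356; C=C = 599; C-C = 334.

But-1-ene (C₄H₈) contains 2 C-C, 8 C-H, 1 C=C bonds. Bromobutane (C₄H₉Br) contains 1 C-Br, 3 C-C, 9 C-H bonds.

ΔH ≈ −55 kJ

Bonds broken (reactants):
  C-C: 2 × 334 = 668
  C-H: 8 × 397 = 3176
  C=C: 1 × 599 = 599
  H-Br: 1 × 356 = 356
  Σ(broken) = 4799 kJ
Bonds formed (products):
  C-Br: 1 × 279 = 279
  C-C: 3 × 334 = 1002
  C-H: 9 × 397 = 3573
  Σ(formed) = 4854 kJ
ΔH = Σ(broken) − Σ(formed) = 4799 − 4854 = −55 kJ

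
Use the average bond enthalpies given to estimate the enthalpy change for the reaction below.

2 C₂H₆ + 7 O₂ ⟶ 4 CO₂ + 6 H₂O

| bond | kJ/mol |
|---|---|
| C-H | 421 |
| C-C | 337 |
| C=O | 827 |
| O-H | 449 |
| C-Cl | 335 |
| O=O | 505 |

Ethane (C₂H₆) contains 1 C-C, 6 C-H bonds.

ΔH ≈ −2743 kJ

Bonds broken (reactants):
  C-C: 2 × 337 = 674
  C-H: 12 × 421 = 5052
  O=O: 7 × 505 = 3535
  Σ(broken) = 9261 kJ
Bonds formed (products):
  C=O: 8 × 827 = 6616
  O-H: 12 × 449 = 5388
  Σ(formed) = 12004 kJ
ΔH = Σ(broken) − Σ(formed) = 9261 − 12004 = −2743 kJ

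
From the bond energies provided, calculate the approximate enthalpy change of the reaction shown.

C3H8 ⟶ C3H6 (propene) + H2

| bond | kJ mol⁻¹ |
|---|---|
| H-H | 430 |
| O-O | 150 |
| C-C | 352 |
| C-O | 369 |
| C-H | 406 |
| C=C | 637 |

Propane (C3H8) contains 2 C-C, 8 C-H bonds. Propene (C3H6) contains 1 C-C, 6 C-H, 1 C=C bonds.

ΔH ≈ +97 kJ

Bonds broken (reactants):
  C-C: 2 × 352 = 704
  C-H: 8 × 406 = 3248
  Σ(broken) = 3952 kJ
Bonds formed (products):
  C-C: 1 × 352 = 352
  C-H: 6 × 406 = 2436
  C=C: 1 × 637 = 637
  H-H: 1 × 430 = 430
  Σ(formed) = 3855 kJ
ΔH = Σ(broken) − Σ(formed) = 3952 − 3855 = +97 kJ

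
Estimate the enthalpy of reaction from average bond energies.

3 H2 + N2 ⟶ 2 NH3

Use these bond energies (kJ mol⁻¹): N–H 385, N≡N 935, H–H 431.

ΔH ≈ −82 kJ

Bonds broken (reactants):
  H–H: 3 × 431 = 1293
  N≡N: 1 × 935 = 935
  Σ(broken) = 2228 kJ
Bonds formed (products):
  N–H: 6 × 385 = 2310
  Σ(formed) = 2310 kJ
ΔH = Σ(broken) − Σ(formed) = 2228 − 2310 = −82 kJ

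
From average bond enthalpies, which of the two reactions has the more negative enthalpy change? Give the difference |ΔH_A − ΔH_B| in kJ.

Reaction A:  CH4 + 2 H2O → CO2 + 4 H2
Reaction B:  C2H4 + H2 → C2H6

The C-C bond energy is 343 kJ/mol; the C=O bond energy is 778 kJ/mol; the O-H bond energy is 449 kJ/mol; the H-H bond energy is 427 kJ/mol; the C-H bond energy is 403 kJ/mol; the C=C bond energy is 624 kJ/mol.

Reaction A:
  Bonds broken (reactants):
    C-H: 4 × 403 = 1612
    O-H: 4 × 449 = 1796
    Σ(broken) = 3408 kJ
  Bonds formed (products):
    C=O: 2 × 778 = 1556
    H-H: 4 × 427 = 1708
    Σ(formed) = 3264 kJ
  ΔH_A = 3408 − 3264 = +144 kJ
Reaction B:
  Bonds broken (reactants):
    C-H: 4 × 403 = 1612
    C=C: 1 × 624 = 624
    H-H: 1 × 427 = 427
    Σ(broken) = 2663 kJ
  Bonds formed (products):
    C-C: 1 × 343 = 343
    C-H: 6 × 403 = 2418
    Σ(formed) = 2761 kJ
  ΔH_B = 2663 − 2761 = −98 kJ
ΔH_A − ΔH_B = +242 kJ, so reaction B has the more negative ΔH; |ΔH_A − ΔH_B| = 242 kJ.

Reaction B, by 242 kJ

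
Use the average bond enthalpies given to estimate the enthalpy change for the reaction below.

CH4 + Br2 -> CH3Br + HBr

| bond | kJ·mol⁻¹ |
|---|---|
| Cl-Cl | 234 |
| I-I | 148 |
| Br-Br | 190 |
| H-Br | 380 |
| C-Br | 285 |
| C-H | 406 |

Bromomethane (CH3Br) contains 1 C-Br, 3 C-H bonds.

Bonds broken (reactants):
  Br-Br: 1 × 190 = 190
  C-H: 4 × 406 = 1624
  Σ(broken) = 1814 kJ
Bonds formed (products):
  C-Br: 1 × 285 = 285
  C-H: 3 × 406 = 1218
  H-Br: 1 × 380 = 380
  Σ(formed) = 1883 kJ
ΔH = Σ(broken) − Σ(formed) = 1814 − 1883 = −69 kJ

ΔH ≈ −69 kJ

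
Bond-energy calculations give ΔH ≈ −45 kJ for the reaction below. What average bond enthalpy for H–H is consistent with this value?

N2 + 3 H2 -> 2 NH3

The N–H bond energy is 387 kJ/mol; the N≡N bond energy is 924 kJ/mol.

D(H–H) ≈ 451 kJ/mol

Let D be the H–H bond energy.
Σ(broken) = 3×D + 1×924 = 924 + 3D
Σ(formed) = 6×387 = 2322
ΔH = Σ(broken) − Σ(formed) = (924 + 3D) − (2322) = −1398 + 3D
Setting this equal to −45 kJ gives 3D = 1353, so D = 451 kJ/mol.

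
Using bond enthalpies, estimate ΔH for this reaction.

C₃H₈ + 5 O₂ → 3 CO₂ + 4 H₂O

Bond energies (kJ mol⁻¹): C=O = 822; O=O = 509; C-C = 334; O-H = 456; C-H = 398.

ΔH ≈ −2183 kJ

Bonds broken (reactants):
  C-C: 2 × 334 = 668
  C-H: 8 × 398 = 3184
  O=O: 5 × 509 = 2545
  Σ(broken) = 6397 kJ
Bonds formed (products):
  C=O: 6 × 822 = 4932
  O-H: 8 × 456 = 3648
  Σ(formed) = 8580 kJ
ΔH = Σ(broken) − Σ(formed) = 6397 − 8580 = −2183 kJ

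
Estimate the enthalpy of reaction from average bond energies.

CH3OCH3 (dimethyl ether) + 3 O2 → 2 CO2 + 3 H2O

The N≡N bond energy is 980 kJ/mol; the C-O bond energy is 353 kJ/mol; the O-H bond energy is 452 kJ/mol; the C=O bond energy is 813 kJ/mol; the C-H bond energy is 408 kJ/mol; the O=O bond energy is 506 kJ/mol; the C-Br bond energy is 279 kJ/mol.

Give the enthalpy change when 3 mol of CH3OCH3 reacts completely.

Bonds broken (reactants):
  C-H: 6 × 408 = 2448
  C-O: 2 × 353 = 706
  O=O: 3 × 506 = 1518
  Σ(broken) = 4672 kJ
Bonds formed (products):
  C=O: 4 × 813 = 3252
  O-H: 6 × 452 = 2712
  Σ(formed) = 5964 kJ
ΔH = Σ(broken) − Σ(formed) = 4672 − 5964 = −1292 kJ
For 3× the reaction as written: 3 × (−1292) = −3876 kJ

ΔH = −3876 kJ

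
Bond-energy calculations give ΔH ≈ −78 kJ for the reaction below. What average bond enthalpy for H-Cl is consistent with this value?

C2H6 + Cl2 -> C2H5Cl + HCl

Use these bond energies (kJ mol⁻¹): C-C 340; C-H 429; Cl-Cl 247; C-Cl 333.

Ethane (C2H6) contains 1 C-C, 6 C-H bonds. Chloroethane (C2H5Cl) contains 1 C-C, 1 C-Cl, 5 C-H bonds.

Let D be the H-Cl bond energy.
Σ(broken) = 1×340 + 6×429 + 1×247 = 3161
Σ(formed) = 1×340 + 1×333 + 5×429 + 1×D = 2818 + D
ΔH = Σ(broken) − Σ(formed) = (3161) − (2818 + D) = +343 − D
Setting this equal to −78 kJ gives D = 421 kJ/mol.

D(H-Cl) ≈ 421 kJ/mol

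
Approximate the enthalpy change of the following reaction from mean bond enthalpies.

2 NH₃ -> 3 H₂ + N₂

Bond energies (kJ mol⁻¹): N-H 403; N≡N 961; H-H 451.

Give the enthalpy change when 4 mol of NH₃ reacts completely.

ΔH = +208 kJ

Bonds broken (reactants):
  N-H: 6 × 403 = 2418
  Σ(broken) = 2418 kJ
Bonds formed (products):
  H-H: 3 × 451 = 1353
  N≡N: 1 × 961 = 961
  Σ(formed) = 2314 kJ
ΔH = Σ(broken) − Σ(formed) = 2418 − 2314 = +104 kJ
For 2× the reaction as written: 2 × (+104) = +208 kJ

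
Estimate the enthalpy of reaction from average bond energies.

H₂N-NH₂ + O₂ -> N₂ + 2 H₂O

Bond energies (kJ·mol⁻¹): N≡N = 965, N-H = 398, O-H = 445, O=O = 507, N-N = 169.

ΔH ≈ −477 kJ

Bonds broken (reactants):
  N-H: 4 × 398 = 1592
  N-N: 1 × 169 = 169
  O=O: 1 × 507 = 507
  Σ(broken) = 2268 kJ
Bonds formed (products):
  N≡N: 1 × 965 = 965
  O-H: 4 × 445 = 1780
  Σ(formed) = 2745 kJ
ΔH = Σ(broken) − Σ(formed) = 2268 − 2745 = −477 kJ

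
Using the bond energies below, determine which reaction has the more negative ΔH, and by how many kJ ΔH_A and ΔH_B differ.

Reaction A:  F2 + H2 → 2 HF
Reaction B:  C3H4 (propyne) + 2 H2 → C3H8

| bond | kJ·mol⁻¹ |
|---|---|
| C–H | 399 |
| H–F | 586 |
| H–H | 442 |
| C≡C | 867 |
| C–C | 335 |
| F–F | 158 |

Reaction A, by 392 kJ

Reaction A:
  Bonds broken (reactants):
    F–F: 1 × 158 = 158
    H–H: 1 × 442 = 442
    Σ(broken) = 600 kJ
  Bonds formed (products):
    H–F: 2 × 586 = 1172
    Σ(formed) = 1172 kJ
  ΔH_A = 600 − 1172 = −572 kJ
Reaction B:
  Bonds broken (reactants):
    C≡C: 1 × 867 = 867
    C–C: 1 × 335 = 335
    C–H: 4 × 399 = 1596
    H–H: 2 × 442 = 884
    Σ(broken) = 3682 kJ
  Bonds formed (products):
    C–C: 2 × 335 = 670
    C–H: 8 × 399 = 3192
    Σ(formed) = 3862 kJ
  ΔH_B = 3682 − 3862 = −180 kJ
ΔH_A − ΔH_B = −392 kJ, so reaction A has the more negative ΔH; |ΔH_A − ΔH_B| = 392 kJ.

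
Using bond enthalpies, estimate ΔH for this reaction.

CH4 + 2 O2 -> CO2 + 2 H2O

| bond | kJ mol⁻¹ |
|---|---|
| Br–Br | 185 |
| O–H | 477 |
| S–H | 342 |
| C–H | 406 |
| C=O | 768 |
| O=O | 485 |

ΔH ≈ −850 kJ

Bonds broken (reactants):
  C–H: 4 × 406 = 1624
  O=O: 2 × 485 = 970
  Σ(broken) = 2594 kJ
Bonds formed (products):
  C=O: 2 × 768 = 1536
  O–H: 4 × 477 = 1908
  Σ(formed) = 3444 kJ
ΔH = Σ(broken) − Σ(formed) = 2594 − 3444 = −850 kJ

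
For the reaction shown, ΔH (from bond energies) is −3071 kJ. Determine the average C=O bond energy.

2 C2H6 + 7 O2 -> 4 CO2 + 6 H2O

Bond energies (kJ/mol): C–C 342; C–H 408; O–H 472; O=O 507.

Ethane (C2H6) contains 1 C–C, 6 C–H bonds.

Let D be the C=O bond energy.
Σ(broken) = 2×342 + 12×408 + 7×507 = 9129
Σ(formed) = 8×D + 12×472 = 5664 + 8D
ΔH = Σ(broken) − Σ(formed) = (9129) − (5664 + 8D) = +3465 − 8D
Setting this equal to −3071 kJ gives 8D = 6536, so D = 817 kJ/mol.

D(C=O) ≈ 817 kJ/mol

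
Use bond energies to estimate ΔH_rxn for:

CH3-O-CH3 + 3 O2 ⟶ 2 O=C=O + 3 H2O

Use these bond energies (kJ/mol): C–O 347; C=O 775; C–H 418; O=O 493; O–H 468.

Bonds broken (reactants):
  C–H: 6 × 418 = 2508
  C–O: 2 × 347 = 694
  O=O: 3 × 493 = 1479
  Σ(broken) = 4681 kJ
Bonds formed (products):
  C=O: 4 × 775 = 3100
  O–H: 6 × 468 = 2808
  Σ(formed) = 5908 kJ
ΔH = Σ(broken) − Σ(formed) = 4681 − 5908 = −1227 kJ

ΔH ≈ −1227 kJ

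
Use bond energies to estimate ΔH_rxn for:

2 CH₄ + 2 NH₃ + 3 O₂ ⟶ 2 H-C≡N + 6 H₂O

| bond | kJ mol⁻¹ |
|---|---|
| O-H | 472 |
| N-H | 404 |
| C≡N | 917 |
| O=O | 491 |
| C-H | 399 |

Bonds broken (reactants):
  C-H: 8 × 399 = 3192
  N-H: 6 × 404 = 2424
  O=O: 3 × 491 = 1473
  Σ(broken) = 7089 kJ
Bonds formed (products):
  C≡N: 2 × 917 = 1834
  C-H: 2 × 399 = 798
  O-H: 12 × 472 = 5664
  Σ(formed) = 8296 kJ
ΔH = Σ(broken) − Σ(formed) = 7089 − 8296 = −1207 kJ

ΔH ≈ −1207 kJ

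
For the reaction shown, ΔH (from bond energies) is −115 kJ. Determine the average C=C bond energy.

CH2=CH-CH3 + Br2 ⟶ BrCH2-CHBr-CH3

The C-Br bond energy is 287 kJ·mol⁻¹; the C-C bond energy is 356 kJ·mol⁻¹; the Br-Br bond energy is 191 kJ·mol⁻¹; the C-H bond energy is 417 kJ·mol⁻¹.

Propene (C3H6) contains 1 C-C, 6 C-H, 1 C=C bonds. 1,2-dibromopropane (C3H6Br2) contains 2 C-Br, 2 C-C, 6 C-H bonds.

Let D be the C=C bond energy.
Σ(broken) = 1×191 + 1×356 + 6×417 + 1×D = 3049 + D
Σ(formed) = 2×287 + 2×356 + 6×417 = 3788
ΔH = Σ(broken) − Σ(formed) = (3049 + D) − (3788) = −739 + D
Setting this equal to −115 kJ gives D = 624 kJ/mol.

D(C=C) ≈ 624 kJ/mol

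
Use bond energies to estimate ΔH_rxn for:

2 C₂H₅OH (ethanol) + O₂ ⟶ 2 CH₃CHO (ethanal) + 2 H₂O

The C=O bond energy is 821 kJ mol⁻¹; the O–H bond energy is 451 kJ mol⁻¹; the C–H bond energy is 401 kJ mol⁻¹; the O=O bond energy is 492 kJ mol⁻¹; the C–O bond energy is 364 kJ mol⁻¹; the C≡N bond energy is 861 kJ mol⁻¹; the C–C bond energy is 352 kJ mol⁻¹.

ΔH ≈ −522 kJ

Bonds broken (reactants):
  C–C: 2 × 352 = 704
  C–H: 10 × 401 = 4010
  C–O: 2 × 364 = 728
  O–H: 2 × 451 = 902
  O=O: 1 × 492 = 492
  Σ(broken) = 6836 kJ
Bonds formed (products):
  C–C: 2 × 352 = 704
  C–H: 8 × 401 = 3208
  C=O: 2 × 821 = 1642
  O–H: 4 × 451 = 1804
  Σ(formed) = 7358 kJ
ΔH = Σ(broken) − Σ(formed) = 6836 − 7358 = −522 kJ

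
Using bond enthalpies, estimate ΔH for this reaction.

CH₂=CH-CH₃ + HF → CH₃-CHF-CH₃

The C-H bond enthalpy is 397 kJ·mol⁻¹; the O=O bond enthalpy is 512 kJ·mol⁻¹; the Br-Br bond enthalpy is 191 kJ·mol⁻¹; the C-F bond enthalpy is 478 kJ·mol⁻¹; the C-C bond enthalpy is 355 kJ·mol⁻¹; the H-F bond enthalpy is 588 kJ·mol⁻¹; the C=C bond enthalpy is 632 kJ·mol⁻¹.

ΔH ≈ −10 kJ

Bonds broken (reactants):
  C-C: 1 × 355 = 355
  C-H: 6 × 397 = 2382
  C=C: 1 × 632 = 632
  H-F: 1 × 588 = 588
  Σ(broken) = 3957 kJ
Bonds formed (products):
  C-C: 2 × 355 = 710
  C-F: 1 × 478 = 478
  C-H: 7 × 397 = 2779
  Σ(formed) = 3967 kJ
ΔH = Σ(broken) − Σ(formed) = 3957 − 3967 = −10 kJ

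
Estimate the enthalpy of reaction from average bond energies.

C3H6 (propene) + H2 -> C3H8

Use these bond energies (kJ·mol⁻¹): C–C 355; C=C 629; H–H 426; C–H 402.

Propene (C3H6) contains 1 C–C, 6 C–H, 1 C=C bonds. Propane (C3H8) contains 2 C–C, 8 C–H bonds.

ΔH ≈ −104 kJ

Bonds broken (reactants):
  C–C: 1 × 355 = 355
  C–H: 6 × 402 = 2412
  C=C: 1 × 629 = 629
  H–H: 1 × 426 = 426
  Σ(broken) = 3822 kJ
Bonds formed (products):
  C–C: 2 × 355 = 710
  C–H: 8 × 402 = 3216
  Σ(formed) = 3926 kJ
ΔH = Σ(broken) − Σ(formed) = 3822 − 3926 = −104 kJ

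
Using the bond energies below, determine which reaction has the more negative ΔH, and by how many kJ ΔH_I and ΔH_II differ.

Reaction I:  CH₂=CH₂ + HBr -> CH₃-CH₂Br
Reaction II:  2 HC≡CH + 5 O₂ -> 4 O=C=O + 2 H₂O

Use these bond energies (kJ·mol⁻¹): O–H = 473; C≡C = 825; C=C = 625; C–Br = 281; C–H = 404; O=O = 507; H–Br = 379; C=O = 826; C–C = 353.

Reaction II, by 2665 kJ

Reaction I:
  Bonds broken (reactants):
    C–H: 4 × 404 = 1616
    C=C: 1 × 625 = 625
    H–Br: 1 × 379 = 379
    Σ(broken) = 2620 kJ
  Bonds formed (products):
    C–Br: 1 × 281 = 281
    C–C: 1 × 353 = 353
    C–H: 5 × 404 = 2020
    Σ(formed) = 2654 kJ
  ΔH_I = 2620 − 2654 = −34 kJ
Reaction II:
  Bonds broken (reactants):
    C≡C: 2 × 825 = 1650
    C–H: 4 × 404 = 1616
    O=O: 5 × 507 = 2535
    Σ(broken) = 5801 kJ
  Bonds formed (products):
    C=O: 8 × 826 = 6608
    O–H: 4 × 473 = 1892
    Σ(formed) = 8500 kJ
  ΔH_II = 5801 − 8500 = −2699 kJ
ΔH_I − ΔH_II = +2665 kJ, so reaction II has the more negative ΔH; |ΔH_I − ΔH_II| = 2665 kJ.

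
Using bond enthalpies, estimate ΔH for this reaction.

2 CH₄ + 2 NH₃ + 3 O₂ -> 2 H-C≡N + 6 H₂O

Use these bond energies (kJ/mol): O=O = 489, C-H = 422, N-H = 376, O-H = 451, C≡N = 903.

Bonds broken (reactants):
  C-H: 8 × 422 = 3376
  N-H: 6 × 376 = 2256
  O=O: 3 × 489 = 1467
  Σ(broken) = 7099 kJ
Bonds formed (products):
  C≡N: 2 × 903 = 1806
  C-H: 2 × 422 = 844
  O-H: 12 × 451 = 5412
  Σ(formed) = 8062 kJ
ΔH = Σ(broken) − Σ(formed) = 7099 − 8062 = −963 kJ

ΔH ≈ −963 kJ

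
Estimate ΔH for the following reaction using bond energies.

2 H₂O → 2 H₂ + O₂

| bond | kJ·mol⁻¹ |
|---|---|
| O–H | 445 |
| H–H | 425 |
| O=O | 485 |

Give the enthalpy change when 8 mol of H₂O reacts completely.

Bonds broken (reactants):
  O–H: 4 × 445 = 1780
  Σ(broken) = 1780 kJ
Bonds formed (products):
  H–H: 2 × 425 = 850
  O=O: 1 × 485 = 485
  Σ(formed) = 1335 kJ
ΔH = Σ(broken) − Σ(formed) = 1780 − 1335 = +445 kJ
For 4× the reaction as written: 4 × (+445) = +1780 kJ

ΔH = +1780 kJ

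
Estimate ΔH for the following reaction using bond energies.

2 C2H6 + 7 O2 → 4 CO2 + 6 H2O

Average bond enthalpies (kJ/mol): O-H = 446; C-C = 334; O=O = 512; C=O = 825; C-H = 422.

Bonds broken (reactants):
  C-C: 2 × 334 = 668
  C-H: 12 × 422 = 5064
  O=O: 7 × 512 = 3584
  Σ(broken) = 9316 kJ
Bonds formed (products):
  C=O: 8 × 825 = 6600
  O-H: 12 × 446 = 5352
  Σ(formed) = 11952 kJ
ΔH = Σ(broken) − Σ(formed) = 9316 − 11952 = −2636 kJ

ΔH ≈ −2636 kJ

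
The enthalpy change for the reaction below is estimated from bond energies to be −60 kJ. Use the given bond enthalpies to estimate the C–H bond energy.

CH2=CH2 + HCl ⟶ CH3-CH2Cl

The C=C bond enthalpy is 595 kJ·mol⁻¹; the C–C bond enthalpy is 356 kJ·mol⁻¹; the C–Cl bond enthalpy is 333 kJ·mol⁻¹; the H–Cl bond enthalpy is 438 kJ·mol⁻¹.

D(C–H) ≈ 404 kJ/mol

Let D be the C–H bond energy.
Σ(broken) = 4×D + 1×595 + 1×438 = 1033 + 4D
Σ(formed) = 1×356 + 1×333 + 5×D = 689 + 5D
ΔH = Σ(broken) − Σ(formed) = (1033 + 4D) − (689 + 5D) = +344 − D
Setting this equal to −60 kJ gives D = 404 kJ/mol.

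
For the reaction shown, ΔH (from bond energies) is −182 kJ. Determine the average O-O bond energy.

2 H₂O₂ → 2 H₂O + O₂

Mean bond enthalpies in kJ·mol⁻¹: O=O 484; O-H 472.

Let D be the O-O bond energy.
Σ(broken) = 4×472 + 2×D = 1888 + 2D
Σ(formed) = 4×472 + 1×484 = 2372
ΔH = Σ(broken) − Σ(formed) = (1888 + 2D) − (2372) = −484 + 2D
Setting this equal to −182 kJ gives 2D = 302, so D = 151 kJ/mol.

D(O-O) ≈ 151 kJ/mol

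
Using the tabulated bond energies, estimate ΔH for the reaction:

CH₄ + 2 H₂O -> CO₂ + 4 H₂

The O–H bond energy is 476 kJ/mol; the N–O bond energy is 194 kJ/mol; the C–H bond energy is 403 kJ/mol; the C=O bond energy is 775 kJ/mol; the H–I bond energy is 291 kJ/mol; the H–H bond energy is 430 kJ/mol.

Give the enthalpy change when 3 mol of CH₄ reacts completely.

ΔH = +738 kJ

Bonds broken (reactants):
  C–H: 4 × 403 = 1612
  O–H: 4 × 476 = 1904
  Σ(broken) = 3516 kJ
Bonds formed (products):
  C=O: 2 × 775 = 1550
  H–H: 4 × 430 = 1720
  Σ(formed) = 3270 kJ
ΔH = Σ(broken) − Σ(formed) = 3516 − 3270 = +246 kJ
For 3× the reaction as written: 3 × (+246) = +738 kJ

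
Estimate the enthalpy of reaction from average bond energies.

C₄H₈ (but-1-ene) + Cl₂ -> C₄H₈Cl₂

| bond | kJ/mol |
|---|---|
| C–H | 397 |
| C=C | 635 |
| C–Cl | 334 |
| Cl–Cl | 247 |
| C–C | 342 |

Bonds broken (reactants):
  C–C: 2 × 342 = 684
  C–H: 8 × 397 = 3176
  C=C: 1 × 635 = 635
  Cl–Cl: 1 × 247 = 247
  Σ(broken) = 4742 kJ
Bonds formed (products):
  C–C: 3 × 342 = 1026
  C–Cl: 2 × 334 = 668
  C–H: 8 × 397 = 3176
  Σ(formed) = 4870 kJ
ΔH = Σ(broken) − Σ(formed) = 4742 − 4870 = −128 kJ

ΔH ≈ −128 kJ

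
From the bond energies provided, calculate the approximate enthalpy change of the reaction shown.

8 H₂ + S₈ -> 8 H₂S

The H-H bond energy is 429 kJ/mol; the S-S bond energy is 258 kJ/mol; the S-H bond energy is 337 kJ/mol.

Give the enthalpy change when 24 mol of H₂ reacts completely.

Bonds broken (reactants):
  H-H: 8 × 429 = 3432
  S-S: 8 × 258 = 2064
  Σ(broken) = 5496 kJ
Bonds formed (products):
  S-H: 16 × 337 = 5392
  Σ(formed) = 5392 kJ
ΔH = Σ(broken) − Σ(formed) = 5496 − 5392 = +104 kJ
For 3× the reaction as written: 3 × (+104) = +312 kJ

ΔH = +312 kJ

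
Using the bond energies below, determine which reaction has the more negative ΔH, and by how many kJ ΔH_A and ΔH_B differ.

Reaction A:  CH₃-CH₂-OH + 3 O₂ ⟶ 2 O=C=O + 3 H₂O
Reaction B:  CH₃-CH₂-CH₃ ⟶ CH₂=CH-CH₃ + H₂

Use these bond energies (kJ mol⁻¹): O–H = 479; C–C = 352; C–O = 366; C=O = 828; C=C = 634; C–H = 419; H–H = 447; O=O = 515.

Reaction A:
  Bonds broken (reactants):
    C–C: 1 × 352 = 352
    C–H: 5 × 419 = 2095
    C–O: 1 × 366 = 366
    O–H: 1 × 479 = 479
    O=O: 3 × 515 = 1545
    Σ(broken) = 4837 kJ
  Bonds formed (products):
    C=O: 4 × 828 = 3312
    O–H: 6 × 479 = 2874
    Σ(formed) = 6186 kJ
  ΔH_A = 4837 − 6186 = −1349 kJ
Reaction B:
  Bonds broken (reactants):
    C–C: 2 × 352 = 704
    C–H: 8 × 419 = 3352
    Σ(broken) = 4056 kJ
  Bonds formed (products):
    C–C: 1 × 352 = 352
    C–H: 6 × 419 = 2514
    C=C: 1 × 634 = 634
    H–H: 1 × 447 = 447
    Σ(formed) = 3947 kJ
  ΔH_B = 4056 − 3947 = +109 kJ
ΔH_A − ΔH_B = −1458 kJ, so reaction A has the more negative ΔH; |ΔH_A − ΔH_B| = 1458 kJ.

Reaction A, by 1458 kJ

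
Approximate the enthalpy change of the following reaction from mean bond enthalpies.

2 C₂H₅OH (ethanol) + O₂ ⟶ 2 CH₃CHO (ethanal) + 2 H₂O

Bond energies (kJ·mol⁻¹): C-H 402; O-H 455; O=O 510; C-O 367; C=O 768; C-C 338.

Bonds broken (reactants):
  C-C: 2 × 338 = 676
  C-H: 10 × 402 = 4020
  C-O: 2 × 367 = 734
  O-H: 2 × 455 = 910
  O=O: 1 × 510 = 510
  Σ(broken) = 6850 kJ
Bonds formed (products):
  C-C: 2 × 338 = 676
  C-H: 8 × 402 = 3216
  C=O: 2 × 768 = 1536
  O-H: 4 × 455 = 1820
  Σ(formed) = 7248 kJ
ΔH = Σ(broken) − Σ(formed) = 6850 − 7248 = −398 kJ

ΔH ≈ −398 kJ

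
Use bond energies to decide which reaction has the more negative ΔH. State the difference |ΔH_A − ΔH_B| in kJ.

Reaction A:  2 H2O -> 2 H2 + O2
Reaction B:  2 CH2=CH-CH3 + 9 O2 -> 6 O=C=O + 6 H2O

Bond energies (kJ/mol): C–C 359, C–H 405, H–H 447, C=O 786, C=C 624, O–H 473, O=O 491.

Reaction A:
  Bonds broken (reactants):
    O–H: 4 × 473 = 1892
    Σ(broken) = 1892 kJ
  Bonds formed (products):
    H–H: 2 × 447 = 894
    O=O: 1 × 491 = 491
    Σ(formed) = 1385 kJ
  ΔH_A = 1892 − 1385 = +507 kJ
Reaction B:
  Bonds broken (reactants):
    C–C: 2 × 359 = 718
    C–H: 12 × 405 = 4860
    C=C: 2 × 624 = 1248
    O=O: 9 × 491 = 4419
    Σ(broken) = 11245 kJ
  Bonds formed (products):
    C=O: 12 × 786 = 9432
    O–H: 12 × 473 = 5676
    Σ(formed) = 15108 kJ
  ΔH_B = 11245 − 15108 = −3863 kJ
ΔH_A − ΔH_B = +4370 kJ, so reaction B has the more negative ΔH; |ΔH_A − ΔH_B| = 4370 kJ.

Reaction B, by 4370 kJ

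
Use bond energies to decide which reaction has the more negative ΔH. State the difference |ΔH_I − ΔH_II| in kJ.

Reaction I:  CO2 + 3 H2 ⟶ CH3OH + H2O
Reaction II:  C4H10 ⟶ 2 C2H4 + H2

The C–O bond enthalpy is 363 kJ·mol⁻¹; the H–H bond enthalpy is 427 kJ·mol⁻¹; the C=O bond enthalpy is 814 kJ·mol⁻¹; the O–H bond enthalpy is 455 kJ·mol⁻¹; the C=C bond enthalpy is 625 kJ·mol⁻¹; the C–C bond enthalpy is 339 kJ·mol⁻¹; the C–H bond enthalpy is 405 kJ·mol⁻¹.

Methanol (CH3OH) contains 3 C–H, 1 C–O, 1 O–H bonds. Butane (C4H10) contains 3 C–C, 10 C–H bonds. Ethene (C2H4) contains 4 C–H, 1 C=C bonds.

Reaction I, by 184 kJ

Reaction I:
  Bonds broken (reactants):
    C=O: 2 × 814 = 1628
    H–H: 3 × 427 = 1281
    Σ(broken) = 2909 kJ
  Bonds formed (products):
    C–H: 3 × 405 = 1215
    C–O: 1 × 363 = 363
    O–H: 3 × 455 = 1365
    Σ(formed) = 2943 kJ
  ΔH_I = 2909 − 2943 = −34 kJ
Reaction II:
  Bonds broken (reactants):
    C–C: 3 × 339 = 1017
    C–H: 10 × 405 = 4050
    Σ(broken) = 5067 kJ
  Bonds formed (products):
    C–H: 8 × 405 = 3240
    C=C: 2 × 625 = 1250
    H–H: 1 × 427 = 427
    Σ(formed) = 4917 kJ
  ΔH_II = 5067 − 4917 = +150 kJ
ΔH_I − ΔH_II = −184 kJ, so reaction I has the more negative ΔH; |ΔH_I − ΔH_II| = 184 kJ.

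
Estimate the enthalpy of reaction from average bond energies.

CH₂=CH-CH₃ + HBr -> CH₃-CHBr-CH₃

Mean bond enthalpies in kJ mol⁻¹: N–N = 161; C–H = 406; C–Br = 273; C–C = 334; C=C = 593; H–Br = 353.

ΔH ≈ −67 kJ

Bonds broken (reactants):
  C–C: 1 × 334 = 334
  C–H: 6 × 406 = 2436
  C=C: 1 × 593 = 593
  H–Br: 1 × 353 = 353
  Σ(broken) = 3716 kJ
Bonds formed (products):
  C–Br: 1 × 273 = 273
  C–C: 2 × 334 = 668
  C–H: 7 × 406 = 2842
  Σ(formed) = 3783 kJ
ΔH = Σ(broken) − Σ(formed) = 3716 − 3783 = −67 kJ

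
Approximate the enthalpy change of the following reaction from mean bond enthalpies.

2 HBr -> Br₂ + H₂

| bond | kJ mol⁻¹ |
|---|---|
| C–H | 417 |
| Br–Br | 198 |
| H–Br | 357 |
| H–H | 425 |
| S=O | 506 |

ΔH ≈ +91 kJ

Bonds broken (reactants):
  H–Br: 2 × 357 = 714
  Σ(broken) = 714 kJ
Bonds formed (products):
  Br–Br: 1 × 198 = 198
  H–H: 1 × 425 = 425
  Σ(formed) = 623 kJ
ΔH = Σ(broken) − Σ(formed) = 714 − 623 = +91 kJ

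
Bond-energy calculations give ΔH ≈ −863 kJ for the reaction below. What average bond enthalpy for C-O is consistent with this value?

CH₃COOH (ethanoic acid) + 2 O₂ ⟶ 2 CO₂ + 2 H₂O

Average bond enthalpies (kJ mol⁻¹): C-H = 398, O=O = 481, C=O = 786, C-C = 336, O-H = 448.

Let D be the C-O bond energy.
Σ(broken) = 1×336 + 3×398 + 1×D + 1×786 + 1×448 + 2×481 = 3726 + D
Σ(formed) = 4×786 + 4×448 = 4936
ΔH = Σ(broken) − Σ(formed) = (3726 + D) − (4936) = −1210 + D
Setting this equal to −863 kJ gives D = 347 kJ/mol.

D(C-O) ≈ 347 kJ/mol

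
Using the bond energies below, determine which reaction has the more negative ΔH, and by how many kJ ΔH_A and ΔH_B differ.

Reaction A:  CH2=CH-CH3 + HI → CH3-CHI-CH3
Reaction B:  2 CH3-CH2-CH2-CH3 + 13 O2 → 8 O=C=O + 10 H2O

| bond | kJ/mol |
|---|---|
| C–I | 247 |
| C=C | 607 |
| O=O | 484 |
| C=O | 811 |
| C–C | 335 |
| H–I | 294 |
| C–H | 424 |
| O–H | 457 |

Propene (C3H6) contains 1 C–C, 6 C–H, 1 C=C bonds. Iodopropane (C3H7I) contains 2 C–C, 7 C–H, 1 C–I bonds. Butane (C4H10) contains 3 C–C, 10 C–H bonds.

Reaction B, by 5229 kJ

Reaction A:
  Bonds broken (reactants):
    C–C: 1 × 335 = 335
    C–H: 6 × 424 = 2544
    C=C: 1 × 607 = 607
    H–I: 1 × 294 = 294
    Σ(broken) = 3780 kJ
  Bonds formed (products):
    C–C: 2 × 335 = 670
    C–H: 7 × 424 = 2968
    C–I: 1 × 247 = 247
    Σ(formed) = 3885 kJ
  ΔH_A = 3780 − 3885 = −105 kJ
Reaction B:
  Bonds broken (reactants):
    C–C: 6 × 335 = 2010
    C–H: 20 × 424 = 8480
    O=O: 13 × 484 = 6292
    Σ(broken) = 16782 kJ
  Bonds formed (products):
    C=O: 16 × 811 = 12976
    O–H: 20 × 457 = 9140
    Σ(formed) = 22116 kJ
  ΔH_B = 16782 − 22116 = −5334 kJ
ΔH_A − ΔH_B = +5229 kJ, so reaction B has the more negative ΔH; |ΔH_A − ΔH_B| = 5229 kJ.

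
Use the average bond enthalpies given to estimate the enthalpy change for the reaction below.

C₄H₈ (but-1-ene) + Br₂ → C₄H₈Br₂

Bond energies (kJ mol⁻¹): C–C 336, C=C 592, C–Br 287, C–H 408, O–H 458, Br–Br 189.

Bonds broken (reactants):
  Br–Br: 1 × 189 = 189
  C–C: 2 × 336 = 672
  C–H: 8 × 408 = 3264
  C=C: 1 × 592 = 592
  Σ(broken) = 4717 kJ
Bonds formed (products):
  C–Br: 2 × 287 = 574
  C–C: 3 × 336 = 1008
  C–H: 8 × 408 = 3264
  Σ(formed) = 4846 kJ
ΔH = Σ(broken) − Σ(formed) = 4717 − 4846 = −129 kJ

ΔH ≈ −129 kJ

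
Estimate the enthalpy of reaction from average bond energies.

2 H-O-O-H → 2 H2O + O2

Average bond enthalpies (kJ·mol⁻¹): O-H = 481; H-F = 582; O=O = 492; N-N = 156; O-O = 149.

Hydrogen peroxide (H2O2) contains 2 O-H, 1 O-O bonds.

Bonds broken (reactants):
  O-H: 4 × 481 = 1924
  O-O: 2 × 149 = 298
  Σ(broken) = 2222 kJ
Bonds formed (products):
  O-H: 4 × 481 = 1924
  O=O: 1 × 492 = 492
  Σ(formed) = 2416 kJ
ΔH = Σ(broken) − Σ(formed) = 2222 − 2416 = −194 kJ

ΔH ≈ −194 kJ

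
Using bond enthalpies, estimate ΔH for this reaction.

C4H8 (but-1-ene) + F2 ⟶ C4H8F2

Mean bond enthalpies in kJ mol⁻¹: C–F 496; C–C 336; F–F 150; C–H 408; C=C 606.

Bonds broken (reactants):
  C–C: 2 × 336 = 672
  C–H: 8 × 408 = 3264
  C=C: 1 × 606 = 606
  F–F: 1 × 150 = 150
  Σ(broken) = 4692 kJ
Bonds formed (products):
  C–C: 3 × 336 = 1008
  C–F: 2 × 496 = 992
  C–H: 8 × 408 = 3264
  Σ(formed) = 5264 kJ
ΔH = Σ(broken) − Σ(formed) = 4692 − 5264 = −572 kJ

ΔH ≈ −572 kJ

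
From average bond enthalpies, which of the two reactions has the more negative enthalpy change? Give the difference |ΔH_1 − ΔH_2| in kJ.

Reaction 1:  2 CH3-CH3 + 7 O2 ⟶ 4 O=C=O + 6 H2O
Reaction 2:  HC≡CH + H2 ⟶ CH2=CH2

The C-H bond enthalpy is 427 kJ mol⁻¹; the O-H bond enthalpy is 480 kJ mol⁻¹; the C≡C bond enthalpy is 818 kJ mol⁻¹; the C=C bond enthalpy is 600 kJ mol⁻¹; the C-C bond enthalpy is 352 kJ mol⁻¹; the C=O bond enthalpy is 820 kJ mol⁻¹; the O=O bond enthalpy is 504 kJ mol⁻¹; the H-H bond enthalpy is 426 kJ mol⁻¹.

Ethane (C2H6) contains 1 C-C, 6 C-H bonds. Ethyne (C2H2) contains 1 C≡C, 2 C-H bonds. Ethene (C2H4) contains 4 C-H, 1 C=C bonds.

Reaction 1, by 2754 kJ

Reaction 1:
  Bonds broken (reactants):
    C-C: 2 × 352 = 704
    C-H: 12 × 427 = 5124
    O=O: 7 × 504 = 3528
    Σ(broken) = 9356 kJ
  Bonds formed (products):
    C=O: 8 × 820 = 6560
    O-H: 12 × 480 = 5760
    Σ(formed) = 12320 kJ
  ΔH_1 = 9356 − 12320 = −2964 kJ
Reaction 2:
  Bonds broken (reactants):
    C≡C: 1 × 818 = 818
    C-H: 2 × 427 = 854
    H-H: 1 × 426 = 426
    Σ(broken) = 2098 kJ
  Bonds formed (products):
    C-H: 4 × 427 = 1708
    C=C: 1 × 600 = 600
    Σ(formed) = 2308 kJ
  ΔH_2 = 2098 − 2308 = −210 kJ
ΔH_1 − ΔH_2 = −2754 kJ, so reaction 1 has the more negative ΔH; |ΔH_1 − ΔH_2| = 2754 kJ.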